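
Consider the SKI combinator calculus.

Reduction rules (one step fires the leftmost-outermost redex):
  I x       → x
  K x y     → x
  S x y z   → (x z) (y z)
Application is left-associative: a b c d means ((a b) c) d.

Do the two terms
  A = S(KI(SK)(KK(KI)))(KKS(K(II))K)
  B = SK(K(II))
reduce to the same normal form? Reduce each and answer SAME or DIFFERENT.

Answer: SAME — A ⇓ SK(KI), B ⇓ SK(KI)

Derivation:
Term A:
  start: S(KI(SK)(KK(KI)))(KKS(K(II))K)
  step 1: S(I(KK(KI)))(KKS(K(II))K)
  step 2: S(KK(KI))(KKS(K(II))K)
  step 3: SK(KKS(K(II))K)
  step 4: SK(K(K(II))K)
  step 5: SK(K(II))
  step 6: SK(KI)

Term B:
  start: SK(K(II))
  step 1: SK(KI)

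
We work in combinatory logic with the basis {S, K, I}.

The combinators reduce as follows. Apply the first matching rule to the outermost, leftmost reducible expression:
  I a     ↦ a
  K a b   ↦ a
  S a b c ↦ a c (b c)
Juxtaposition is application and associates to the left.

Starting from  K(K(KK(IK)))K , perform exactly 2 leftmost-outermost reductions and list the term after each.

Answer: after 2 steps: KK

Reduction:
  start: K(K(KK(IK)))K
  step 1: K(KK(IK))
  step 2: KK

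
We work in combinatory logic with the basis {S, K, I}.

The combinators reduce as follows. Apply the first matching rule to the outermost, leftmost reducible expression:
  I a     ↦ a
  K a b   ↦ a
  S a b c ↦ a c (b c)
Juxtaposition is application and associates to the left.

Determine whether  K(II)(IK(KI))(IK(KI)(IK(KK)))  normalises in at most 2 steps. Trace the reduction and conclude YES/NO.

  start: K(II)(IK(KI))(IK(KI)(IK(KK)))
  [1] II(IK(KI)(IK(KK)))
  [2] I(IK(KI)(IK(KK)))

Answer: NO — after 2 steps the term is I(IK(KI)(IK(KK))), not yet normal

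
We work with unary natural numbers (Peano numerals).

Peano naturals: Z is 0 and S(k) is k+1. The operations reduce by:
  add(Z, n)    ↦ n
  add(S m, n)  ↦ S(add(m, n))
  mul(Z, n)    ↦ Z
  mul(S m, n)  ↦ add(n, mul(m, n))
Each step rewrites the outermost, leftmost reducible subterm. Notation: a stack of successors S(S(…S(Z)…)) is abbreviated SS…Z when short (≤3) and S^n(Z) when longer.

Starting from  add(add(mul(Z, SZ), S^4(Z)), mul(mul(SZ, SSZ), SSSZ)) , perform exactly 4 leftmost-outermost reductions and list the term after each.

  start: add(add(mul(Z, SZ), S^4(Z)), mul(mul(SZ, SSZ), SSSZ))
  →1  add(add(Z, S^4(Z)), mul(mul(SZ, SSZ), SSSZ))
  →2  add(S^4(Z), mul(mul(SZ, SSZ), SSSZ))
  →3  S(add(SSSZ, mul(mul(SZ, SSZ), SSSZ)))
  →4  S(S(add(SSZ, mul(mul(SZ, SSZ), SSSZ))))

Answer: after 4 steps: S(S(add(SSZ, mul(mul(SZ, SSZ), SSSZ))))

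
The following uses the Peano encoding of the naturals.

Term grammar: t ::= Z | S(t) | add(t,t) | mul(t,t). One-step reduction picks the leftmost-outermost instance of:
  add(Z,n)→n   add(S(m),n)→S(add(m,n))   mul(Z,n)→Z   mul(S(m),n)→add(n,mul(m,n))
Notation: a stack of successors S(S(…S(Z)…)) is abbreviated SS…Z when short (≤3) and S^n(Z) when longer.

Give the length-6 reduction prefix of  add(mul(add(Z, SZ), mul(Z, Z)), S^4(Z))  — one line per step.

  start: add(mul(add(Z, SZ), mul(Z, Z)), S^4(Z))
  [1] add(mul(SZ, mul(Z, Z)), S^4(Z))
  [2] add(add(mul(Z, Z), mul(Z, mul(Z, Z))), S^4(Z))
  [3] add(add(Z, mul(Z, mul(Z, Z))), S^4(Z))
  [4] add(mul(Z, mul(Z, Z)), S^4(Z))
  [5] add(Z, S^4(Z))
  [6] S^4(Z)

Answer: after 6 steps: S^4(Z)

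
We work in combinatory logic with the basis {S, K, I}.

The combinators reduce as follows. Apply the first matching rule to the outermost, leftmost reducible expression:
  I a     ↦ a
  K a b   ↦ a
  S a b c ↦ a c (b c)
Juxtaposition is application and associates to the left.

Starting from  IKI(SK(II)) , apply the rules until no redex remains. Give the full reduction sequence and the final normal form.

Answer: normal form = I  (in 2 steps)

Working:
  start: IKI(SK(II))
  step 1: KI(SK(II))
  step 2: I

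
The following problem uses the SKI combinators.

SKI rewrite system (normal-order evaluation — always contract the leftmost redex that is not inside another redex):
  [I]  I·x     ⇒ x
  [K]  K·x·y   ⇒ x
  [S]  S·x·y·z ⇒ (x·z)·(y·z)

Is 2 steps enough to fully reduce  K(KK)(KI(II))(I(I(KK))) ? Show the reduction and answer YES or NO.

Answer: YES — reaches normal form K in 2 ≤ 2 steps

Working:
  start: K(KK)(KI(II))(I(I(KK)))
  →1  KK(I(I(KK)))
  →2  K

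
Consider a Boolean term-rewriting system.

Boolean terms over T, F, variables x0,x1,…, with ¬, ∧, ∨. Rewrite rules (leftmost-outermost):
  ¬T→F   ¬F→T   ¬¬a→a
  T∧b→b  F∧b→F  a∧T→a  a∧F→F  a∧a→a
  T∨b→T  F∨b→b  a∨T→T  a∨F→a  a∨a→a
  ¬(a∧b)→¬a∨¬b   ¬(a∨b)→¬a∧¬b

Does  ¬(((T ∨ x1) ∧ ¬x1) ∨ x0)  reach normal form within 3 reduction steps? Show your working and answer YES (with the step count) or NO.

Answer: NO — after 3 steps the term is ((¬T ∧ ¬x1) ∨ ¬¬x1) ∧ ¬x0, not yet normal

Working:
  start: ¬(((T ∨ x1) ∧ ¬x1) ∨ x0)
  →1  ¬((T ∨ x1) ∧ ¬x1) ∧ ¬x0
  →2  (¬(T ∨ x1) ∨ ¬¬x1) ∧ ¬x0
  →3  ((¬T ∧ ¬x1) ∨ ¬¬x1) ∧ ¬x0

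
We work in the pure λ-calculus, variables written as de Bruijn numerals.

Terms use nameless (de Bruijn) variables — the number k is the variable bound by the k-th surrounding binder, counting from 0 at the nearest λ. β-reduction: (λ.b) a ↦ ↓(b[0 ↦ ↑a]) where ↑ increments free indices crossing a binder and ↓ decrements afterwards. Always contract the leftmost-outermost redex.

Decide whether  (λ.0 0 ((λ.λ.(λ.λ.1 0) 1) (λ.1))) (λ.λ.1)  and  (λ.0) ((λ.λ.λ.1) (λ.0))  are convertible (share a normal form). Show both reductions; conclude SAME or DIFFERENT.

Term A:
  start: (λ.0 0 ((λ.λ.(λ.λ.1 0) 1) (λ.1))) (λ.λ.1)
  step 1: (λ.λ.1) (λ.λ.1) ((λ.λ.(λ.λ.1 0) 1) (λ.λ.λ.1))
  step 2: (λ.λ.λ.1) ((λ.λ.(λ.λ.1 0) 1) (λ.λ.λ.1))
  step 3: λ.λ.1

Term B:
  start: (λ.0) ((λ.λ.λ.1) (λ.0))
  step 1: (λ.λ.λ.1) (λ.0)
  step 2: λ.λ.1

Answer: SAME — A ⇓ λ.λ.1, B ⇓ λ.λ.1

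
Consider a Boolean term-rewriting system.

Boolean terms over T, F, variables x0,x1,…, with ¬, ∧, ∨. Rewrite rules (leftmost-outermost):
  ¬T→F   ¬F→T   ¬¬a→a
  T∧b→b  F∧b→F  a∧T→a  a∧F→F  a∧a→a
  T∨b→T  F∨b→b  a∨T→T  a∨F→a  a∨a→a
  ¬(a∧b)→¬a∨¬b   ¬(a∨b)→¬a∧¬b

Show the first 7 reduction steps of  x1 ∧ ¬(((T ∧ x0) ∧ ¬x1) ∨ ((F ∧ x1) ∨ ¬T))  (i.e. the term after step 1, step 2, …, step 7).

Answer: after 7 steps: x1 ∧ ((¬x0 ∨ x1) ∧ (¬(F ∧ x1) ∧ ¬¬T))

Derivation:
  start: x1 ∧ ¬(((T ∧ x0) ∧ ¬x1) ∨ ((F ∧ x1) ∨ ¬T))
  →1  x1 ∧ (¬((T ∧ x0) ∧ ¬x1) ∧ ¬((F ∧ x1) ∨ ¬T))
  →2  x1 ∧ ((¬(T ∧ x0) ∨ ¬¬x1) ∧ ¬((F ∧ x1) ∨ ¬T))
  →3  x1 ∧ (((¬T ∨ ¬x0) ∨ ¬¬x1) ∧ ¬((F ∧ x1) ∨ ¬T))
  →4  x1 ∧ (((F ∨ ¬x0) ∨ ¬¬x1) ∧ ¬((F ∧ x1) ∨ ¬T))
  →5  x1 ∧ ((¬x0 ∨ ¬¬x1) ∧ ¬((F ∧ x1) ∨ ¬T))
  →6  x1 ∧ ((¬x0 ∨ x1) ∧ ¬((F ∧ x1) ∨ ¬T))
  →7  x1 ∧ ((¬x0 ∨ x1) ∧ (¬(F ∧ x1) ∧ ¬¬T))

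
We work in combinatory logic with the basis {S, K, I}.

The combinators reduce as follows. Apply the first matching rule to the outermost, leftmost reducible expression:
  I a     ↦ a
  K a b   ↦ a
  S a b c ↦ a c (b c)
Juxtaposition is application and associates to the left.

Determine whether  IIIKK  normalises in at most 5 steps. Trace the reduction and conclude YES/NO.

Answer: YES — reaches normal form KK in 3 ≤ 5 steps

Derivation:
  start: IIIKK
  [1] IIKK
  [2] IKK
  [3] KK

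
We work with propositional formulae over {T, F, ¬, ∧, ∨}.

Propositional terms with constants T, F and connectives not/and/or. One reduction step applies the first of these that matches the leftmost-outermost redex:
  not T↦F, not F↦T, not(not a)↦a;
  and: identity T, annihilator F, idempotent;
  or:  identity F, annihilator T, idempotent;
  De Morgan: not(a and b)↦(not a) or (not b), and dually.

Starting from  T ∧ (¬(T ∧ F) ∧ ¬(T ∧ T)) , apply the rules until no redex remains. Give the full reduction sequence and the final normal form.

  start: T ∧ (¬(T ∧ F) ∧ ¬(T ∧ T))
  [1] ¬(T ∧ F) ∧ ¬(T ∧ T)
  [2] (¬T ∨ ¬F) ∧ ¬(T ∧ T)
  [3] (F ∨ ¬F) ∧ ¬(T ∧ T)
  [4] ¬F ∧ ¬(T ∧ T)
  [5] T ∧ ¬(T ∧ T)
  [6] ¬(T ∧ T)
  [7] ¬T ∨ ¬T
  [8] ¬T
  [9] F

Answer: normal form = F  (in 9 steps)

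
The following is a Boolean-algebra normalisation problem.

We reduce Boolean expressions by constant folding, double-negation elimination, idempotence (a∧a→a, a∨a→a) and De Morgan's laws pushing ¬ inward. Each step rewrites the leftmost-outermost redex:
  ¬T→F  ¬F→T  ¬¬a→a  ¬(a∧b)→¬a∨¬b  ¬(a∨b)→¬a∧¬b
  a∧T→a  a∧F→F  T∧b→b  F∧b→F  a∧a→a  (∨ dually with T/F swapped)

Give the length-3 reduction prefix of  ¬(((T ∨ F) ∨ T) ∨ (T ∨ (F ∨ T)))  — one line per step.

Answer: after 3 steps: ((¬T ∧ ¬F) ∧ ¬T) ∧ ¬(T ∨ (F ∨ T))

Derivation:
  start: ¬(((T ∨ F) ∨ T) ∨ (T ∨ (F ∨ T)))
  step 1: ¬((T ∨ F) ∨ T) ∧ ¬(T ∨ (F ∨ T))
  step 2: (¬(T ∨ F) ∧ ¬T) ∧ ¬(T ∨ (F ∨ T))
  step 3: ((¬T ∧ ¬F) ∧ ¬T) ∧ ¬(T ∨ (F ∨ T))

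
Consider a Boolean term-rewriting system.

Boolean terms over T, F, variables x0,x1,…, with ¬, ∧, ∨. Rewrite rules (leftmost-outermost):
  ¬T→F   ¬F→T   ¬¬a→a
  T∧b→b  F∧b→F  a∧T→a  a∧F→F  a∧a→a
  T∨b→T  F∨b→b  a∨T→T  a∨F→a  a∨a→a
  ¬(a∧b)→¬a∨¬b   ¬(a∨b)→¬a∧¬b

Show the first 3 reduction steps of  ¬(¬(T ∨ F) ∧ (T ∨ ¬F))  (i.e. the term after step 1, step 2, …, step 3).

  start: ¬(¬(T ∨ F) ∧ (T ∨ ¬F))
  [1] ¬¬(T ∨ F) ∨ ¬(T ∨ ¬F)
  [2] (T ∨ F) ∨ ¬(T ∨ ¬F)
  [3] T ∨ ¬(T ∨ ¬F)

Answer: after 3 steps: T ∨ ¬(T ∨ ¬F)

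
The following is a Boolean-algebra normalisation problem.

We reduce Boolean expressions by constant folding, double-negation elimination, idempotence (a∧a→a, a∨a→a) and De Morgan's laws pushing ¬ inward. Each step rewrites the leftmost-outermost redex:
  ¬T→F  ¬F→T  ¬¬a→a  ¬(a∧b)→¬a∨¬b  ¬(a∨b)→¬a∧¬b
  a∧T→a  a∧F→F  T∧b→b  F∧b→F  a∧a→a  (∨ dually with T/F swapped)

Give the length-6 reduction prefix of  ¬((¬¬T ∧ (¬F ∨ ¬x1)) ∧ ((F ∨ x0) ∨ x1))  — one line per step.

Answer: after 6 steps: (¬¬F ∧ ¬¬x1) ∨ ¬((F ∨ x0) ∨ x1)

Reduction:
  start: ¬((¬¬T ∧ (¬F ∨ ¬x1)) ∧ ((F ∨ x0) ∨ x1))
  step 1: ¬(¬¬T ∧ (¬F ∨ ¬x1)) ∨ ¬((F ∨ x0) ∨ x1)
  step 2: (¬¬¬T ∨ ¬(¬F ∨ ¬x1)) ∨ ¬((F ∨ x0) ∨ x1)
  step 3: (¬T ∨ ¬(¬F ∨ ¬x1)) ∨ ¬((F ∨ x0) ∨ x1)
  step 4: (F ∨ ¬(¬F ∨ ¬x1)) ∨ ¬((F ∨ x0) ∨ x1)
  step 5: ¬(¬F ∨ ¬x1) ∨ ¬((F ∨ x0) ∨ x1)
  step 6: (¬¬F ∧ ¬¬x1) ∨ ¬((F ∨ x0) ∨ x1)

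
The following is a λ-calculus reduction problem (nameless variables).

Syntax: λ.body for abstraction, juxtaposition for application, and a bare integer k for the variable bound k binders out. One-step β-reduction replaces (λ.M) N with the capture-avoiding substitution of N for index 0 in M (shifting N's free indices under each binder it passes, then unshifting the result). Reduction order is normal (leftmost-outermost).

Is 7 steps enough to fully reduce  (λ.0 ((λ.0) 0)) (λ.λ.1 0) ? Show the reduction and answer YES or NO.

Answer: YES — reaches normal form λ.λ.1 0 in 4 ≤ 7 steps

Derivation:
  start: (λ.0 ((λ.0) 0)) (λ.λ.1 0)
  →1  (λ.λ.1 0) ((λ.0) (λ.λ.1 0))
  →2  λ.(λ.0) (λ.λ.1 0) 0
  →3  λ.(λ.λ.1 0) 0
  →4  λ.λ.1 0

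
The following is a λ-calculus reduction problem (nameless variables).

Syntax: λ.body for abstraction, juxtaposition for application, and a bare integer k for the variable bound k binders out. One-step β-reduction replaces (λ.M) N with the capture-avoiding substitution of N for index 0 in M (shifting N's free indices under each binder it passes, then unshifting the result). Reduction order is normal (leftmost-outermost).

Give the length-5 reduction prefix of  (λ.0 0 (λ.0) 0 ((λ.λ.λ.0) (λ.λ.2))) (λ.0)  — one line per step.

Answer: after 5 steps: (λ.λ.λ.0) (λ.λ.λ.0)

Reduction:
  start: (λ.0 0 (λ.0) 0 ((λ.λ.λ.0) (λ.λ.2))) (λ.0)
  →1  (λ.0) (λ.0) (λ.0) (λ.0) ((λ.λ.λ.0) (λ.λ.λ.0))
  →2  (λ.0) (λ.0) (λ.0) ((λ.λ.λ.0) (λ.λ.λ.0))
  →3  (λ.0) (λ.0) ((λ.λ.λ.0) (λ.λ.λ.0))
  →4  (λ.0) ((λ.λ.λ.0) (λ.λ.λ.0))
  →5  (λ.λ.λ.0) (λ.λ.λ.0)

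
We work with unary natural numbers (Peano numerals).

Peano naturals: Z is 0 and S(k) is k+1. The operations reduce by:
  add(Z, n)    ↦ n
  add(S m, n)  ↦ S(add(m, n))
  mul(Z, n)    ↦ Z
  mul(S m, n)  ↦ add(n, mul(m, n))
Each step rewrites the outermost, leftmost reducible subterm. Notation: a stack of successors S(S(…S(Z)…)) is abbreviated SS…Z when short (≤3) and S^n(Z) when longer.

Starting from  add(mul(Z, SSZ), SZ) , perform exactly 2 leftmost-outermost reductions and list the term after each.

Answer: after 2 steps: SZ

Reduction:
  start: add(mul(Z, SSZ), SZ)
  [1] add(Z, SZ)
  [2] SZ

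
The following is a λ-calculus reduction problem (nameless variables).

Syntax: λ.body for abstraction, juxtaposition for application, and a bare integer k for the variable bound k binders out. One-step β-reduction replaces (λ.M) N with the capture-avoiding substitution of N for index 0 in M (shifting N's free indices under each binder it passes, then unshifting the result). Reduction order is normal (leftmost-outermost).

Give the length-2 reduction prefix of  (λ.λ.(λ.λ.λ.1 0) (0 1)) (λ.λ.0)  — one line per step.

  start: (λ.λ.(λ.λ.λ.1 0) (0 1)) (λ.λ.0)
  →1  λ.(λ.λ.λ.1 0) (0 (λ.λ.0))
  →2  λ.λ.λ.1 0

Answer: after 2 steps: λ.λ.λ.1 0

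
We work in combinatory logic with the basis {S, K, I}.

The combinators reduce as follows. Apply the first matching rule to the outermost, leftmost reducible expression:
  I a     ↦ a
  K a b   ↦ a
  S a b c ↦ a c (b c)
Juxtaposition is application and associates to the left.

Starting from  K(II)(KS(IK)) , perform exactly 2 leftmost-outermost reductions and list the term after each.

  start: K(II)(KS(IK))
  step 1: II
  step 2: I

Answer: after 2 steps: I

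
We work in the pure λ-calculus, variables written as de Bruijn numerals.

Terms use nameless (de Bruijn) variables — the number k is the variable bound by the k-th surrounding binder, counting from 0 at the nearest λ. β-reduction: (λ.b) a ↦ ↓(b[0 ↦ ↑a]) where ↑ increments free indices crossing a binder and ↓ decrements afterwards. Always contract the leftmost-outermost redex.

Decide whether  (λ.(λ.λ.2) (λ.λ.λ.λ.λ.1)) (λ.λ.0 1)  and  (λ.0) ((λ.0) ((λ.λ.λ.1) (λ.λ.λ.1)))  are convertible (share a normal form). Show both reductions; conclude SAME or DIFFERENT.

Term A:
  start: (λ.(λ.λ.2) (λ.λ.λ.λ.λ.1)) (λ.λ.0 1)
  step 1: (λ.λ.λ.λ.0 1) (λ.λ.λ.λ.λ.1)
  step 2: λ.λ.λ.0 1

Term B:
  start: (λ.0) ((λ.0) ((λ.λ.λ.1) (λ.λ.λ.1)))
  step 1: (λ.0) ((λ.λ.λ.1) (λ.λ.λ.1))
  step 2: (λ.λ.λ.1) (λ.λ.λ.1)
  step 3: λ.λ.1

Answer: DIFFERENT — A ⇓ λ.λ.λ.0 1, B ⇓ λ.λ.1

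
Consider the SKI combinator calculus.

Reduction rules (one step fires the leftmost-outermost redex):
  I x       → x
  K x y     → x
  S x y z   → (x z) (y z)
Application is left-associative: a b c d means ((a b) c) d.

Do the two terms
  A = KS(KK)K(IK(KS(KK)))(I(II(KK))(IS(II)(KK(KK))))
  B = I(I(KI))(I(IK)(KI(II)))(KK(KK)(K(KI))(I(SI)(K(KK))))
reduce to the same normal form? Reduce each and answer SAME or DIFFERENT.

Term A:
  start: KS(KK)K(IK(KS(KK)))(I(II(KK))(IS(II)(KK(KK))))
  step 1: SK(IK(KS(KK)))(I(II(KK))(IS(II)(KK(KK))))
  step 2: K(I(II(KK))(IS(II)(KK(KK))))(IK(KS(KK))(I(II(KK))(IS(II)(KK(KK)))))
  step 3: I(II(KK))(IS(II)(KK(KK)))
  step 4: II(KK)(IS(II)(KK(KK)))
  step 5: I(KK)(IS(II)(KK(KK)))
  step 6: KK(IS(II)(KK(KK)))
  step 7: K

Term B:
  start: I(I(KI))(I(IK)(KI(II)))(KK(KK)(K(KI))(I(SI)(K(KK))))
  step 1: I(KI)(I(IK)(KI(II)))(KK(KK)(K(KI))(I(SI)(K(KK))))
  step 2: KI(I(IK)(KI(II)))(KK(KK)(K(KI))(I(SI)(K(KK))))
  step 3: I(KK(KK)(K(KI))(I(SI)(K(KK))))
  step 4: KK(KK)(K(KI))(I(SI)(K(KK)))
  step 5: K(K(KI))(I(SI)(K(KK)))
  step 6: K(KI)

Answer: DIFFERENT — A ⇓ K, B ⇓ K(KI)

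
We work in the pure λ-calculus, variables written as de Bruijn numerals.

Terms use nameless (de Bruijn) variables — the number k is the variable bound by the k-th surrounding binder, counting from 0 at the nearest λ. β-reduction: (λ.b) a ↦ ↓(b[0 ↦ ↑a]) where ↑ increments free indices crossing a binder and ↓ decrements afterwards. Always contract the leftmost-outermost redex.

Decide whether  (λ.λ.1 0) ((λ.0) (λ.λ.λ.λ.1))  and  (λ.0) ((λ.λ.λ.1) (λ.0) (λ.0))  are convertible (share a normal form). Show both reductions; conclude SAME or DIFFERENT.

Term A:
  start: (λ.λ.1 0) ((λ.0) (λ.λ.λ.λ.1))
  →1  λ.(λ.0) (λ.λ.λ.λ.1) 0
  →2  λ.(λ.λ.λ.λ.1) 0
  →3  λ.λ.λ.λ.1

Term B:
  start: (λ.0) ((λ.λ.λ.1) (λ.0) (λ.0))
  →1  (λ.λ.λ.1) (λ.0) (λ.0)
  →2  (λ.λ.1) (λ.0)
  →3  λ.λ.0

Answer: DIFFERENT — A ⇓ λ.λ.λ.λ.1, B ⇓ λ.λ.0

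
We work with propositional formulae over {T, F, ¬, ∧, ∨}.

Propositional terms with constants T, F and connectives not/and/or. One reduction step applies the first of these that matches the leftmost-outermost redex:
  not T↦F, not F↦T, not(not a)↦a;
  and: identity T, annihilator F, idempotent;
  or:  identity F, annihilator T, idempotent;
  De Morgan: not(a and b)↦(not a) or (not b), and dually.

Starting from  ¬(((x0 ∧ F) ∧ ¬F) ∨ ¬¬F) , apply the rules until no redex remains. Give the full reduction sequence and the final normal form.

  start: ¬(((x0 ∧ F) ∧ ¬F) ∨ ¬¬F)
  step 1: ¬((x0 ∧ F) ∧ ¬F) ∧ ¬¬¬F
  step 2: (¬(x0 ∧ F) ∨ ¬¬F) ∧ ¬¬¬F
  step 3: ((¬x0 ∨ ¬F) ∨ ¬¬F) ∧ ¬¬¬F
  step 4: ((¬x0 ∨ T) ∨ ¬¬F) ∧ ¬¬¬F
  step 5: (T ∨ ¬¬F) ∧ ¬¬¬F
  step 6: T ∧ ¬¬¬F
  step 7: ¬¬¬F
  step 8: ¬F
  step 9: T

Answer: normal form = T  (in 9 steps)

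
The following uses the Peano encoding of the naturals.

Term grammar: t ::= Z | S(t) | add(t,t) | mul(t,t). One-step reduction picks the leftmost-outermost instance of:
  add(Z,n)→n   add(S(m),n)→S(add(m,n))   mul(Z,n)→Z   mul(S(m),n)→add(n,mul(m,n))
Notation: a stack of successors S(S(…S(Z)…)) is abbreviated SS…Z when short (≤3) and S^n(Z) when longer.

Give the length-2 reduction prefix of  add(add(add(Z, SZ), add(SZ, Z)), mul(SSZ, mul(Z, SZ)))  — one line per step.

Answer: after 2 steps: add(S(add(Z, add(SZ, Z))), mul(SSZ, mul(Z, SZ)))

Reduction:
  start: add(add(add(Z, SZ), add(SZ, Z)), mul(SSZ, mul(Z, SZ)))
  [1] add(add(SZ, add(SZ, Z)), mul(SSZ, mul(Z, SZ)))
  [2] add(S(add(Z, add(SZ, Z))), mul(SSZ, mul(Z, SZ)))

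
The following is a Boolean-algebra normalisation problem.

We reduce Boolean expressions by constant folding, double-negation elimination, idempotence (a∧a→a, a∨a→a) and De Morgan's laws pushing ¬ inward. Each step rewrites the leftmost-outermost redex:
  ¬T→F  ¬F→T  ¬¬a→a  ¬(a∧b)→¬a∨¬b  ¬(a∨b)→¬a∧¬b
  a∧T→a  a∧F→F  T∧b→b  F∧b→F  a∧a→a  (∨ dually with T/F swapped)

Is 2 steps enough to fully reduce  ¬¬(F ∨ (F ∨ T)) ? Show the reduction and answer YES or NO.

Answer: NO — after 2 steps the term is F ∨ T, not yet normal

Derivation:
  start: ¬¬(F ∨ (F ∨ T))
  step 1: F ∨ (F ∨ T)
  step 2: F ∨ T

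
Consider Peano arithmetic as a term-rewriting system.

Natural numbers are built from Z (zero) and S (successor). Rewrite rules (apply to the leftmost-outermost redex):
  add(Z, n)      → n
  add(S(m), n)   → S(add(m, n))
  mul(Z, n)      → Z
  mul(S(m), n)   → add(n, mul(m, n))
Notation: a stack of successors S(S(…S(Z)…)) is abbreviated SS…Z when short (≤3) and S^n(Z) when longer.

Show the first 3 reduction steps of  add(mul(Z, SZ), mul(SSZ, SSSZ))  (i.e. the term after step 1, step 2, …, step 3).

  start: add(mul(Z, SZ), mul(SSZ, SSSZ))
  →1  add(Z, mul(SSZ, SSSZ))
  →2  mul(SSZ, SSSZ)
  →3  add(SSSZ, mul(SZ, SSSZ))

Answer: after 3 steps: add(SSSZ, mul(SZ, SSSZ))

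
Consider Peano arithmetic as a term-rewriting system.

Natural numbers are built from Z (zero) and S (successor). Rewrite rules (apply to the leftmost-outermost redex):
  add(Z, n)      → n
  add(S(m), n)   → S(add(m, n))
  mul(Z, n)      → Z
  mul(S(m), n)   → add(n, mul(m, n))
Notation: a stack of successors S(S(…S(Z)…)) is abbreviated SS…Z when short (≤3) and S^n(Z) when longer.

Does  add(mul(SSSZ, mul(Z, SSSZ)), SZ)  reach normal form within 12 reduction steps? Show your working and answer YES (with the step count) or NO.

Answer: YES — reaches normal form SZ in 11 ≤ 12 steps

Reduction:
  start: add(mul(SSSZ, mul(Z, SSSZ)), SZ)
  step 1: add(add(mul(Z, SSSZ), mul(SSZ, mul(Z, SSSZ))), SZ)
  step 2: add(add(Z, mul(SSZ, mul(Z, SSSZ))), SZ)
  step 3: add(mul(SSZ, mul(Z, SSSZ)), SZ)
  step 4: add(add(mul(Z, SSSZ), mul(SZ, mul(Z, SSSZ))), SZ)
  step 5: add(add(Z, mul(SZ, mul(Z, SSSZ))), SZ)
  step 6: add(mul(SZ, mul(Z, SSSZ)), SZ)
  step 7: add(add(mul(Z, SSSZ), mul(Z, mul(Z, SSSZ))), SZ)
  step 8: add(add(Z, mul(Z, mul(Z, SSSZ))), SZ)
  step 9: add(mul(Z, mul(Z, SSSZ)), SZ)
  step 10: add(Z, SZ)
  step 11: SZ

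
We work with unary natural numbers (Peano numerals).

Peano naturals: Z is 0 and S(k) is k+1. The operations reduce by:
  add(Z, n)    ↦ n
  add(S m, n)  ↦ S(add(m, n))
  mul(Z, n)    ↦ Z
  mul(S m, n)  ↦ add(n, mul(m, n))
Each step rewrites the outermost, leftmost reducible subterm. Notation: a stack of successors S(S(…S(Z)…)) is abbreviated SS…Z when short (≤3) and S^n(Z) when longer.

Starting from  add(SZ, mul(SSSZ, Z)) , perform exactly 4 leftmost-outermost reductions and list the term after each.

  start: add(SZ, mul(SSSZ, Z))
  step 1: S(add(Z, mul(SSSZ, Z)))
  step 2: S(mul(SSSZ, Z))
  step 3: S(add(Z, mul(SSZ, Z)))
  step 4: S(mul(SSZ, Z))

Answer: after 4 steps: S(mul(SSZ, Z))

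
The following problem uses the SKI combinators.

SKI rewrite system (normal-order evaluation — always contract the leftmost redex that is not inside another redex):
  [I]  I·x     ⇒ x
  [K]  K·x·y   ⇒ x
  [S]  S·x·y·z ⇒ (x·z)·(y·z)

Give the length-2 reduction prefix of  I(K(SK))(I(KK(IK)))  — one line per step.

  start: I(K(SK))(I(KK(IK)))
  step 1: K(SK)(I(KK(IK)))
  step 2: SK

Answer: after 2 steps: SK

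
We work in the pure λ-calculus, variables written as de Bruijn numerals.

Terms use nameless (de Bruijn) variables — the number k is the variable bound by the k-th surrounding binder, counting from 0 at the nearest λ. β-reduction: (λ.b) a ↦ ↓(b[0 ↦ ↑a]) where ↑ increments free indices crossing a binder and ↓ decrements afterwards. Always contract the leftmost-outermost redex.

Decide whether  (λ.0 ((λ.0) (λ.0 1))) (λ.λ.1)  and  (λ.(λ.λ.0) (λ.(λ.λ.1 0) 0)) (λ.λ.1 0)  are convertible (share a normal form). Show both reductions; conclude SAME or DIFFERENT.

Term A:
  start: (λ.0 ((λ.0) (λ.0 1))) (λ.λ.1)
  step 1: (λ.λ.1) ((λ.0) (λ.0 (λ.λ.1)))
  step 2: λ.(λ.0) (λ.0 (λ.λ.1))
  step 3: λ.λ.0 (λ.λ.1)

Term B:
  start: (λ.(λ.λ.0) (λ.(λ.λ.1 0) 0)) (λ.λ.1 0)
  step 1: (λ.λ.0) (λ.(λ.λ.1 0) 0)
  step 2: λ.0

Answer: DIFFERENT — A ⇓ λ.λ.0 (λ.λ.1), B ⇓ λ.0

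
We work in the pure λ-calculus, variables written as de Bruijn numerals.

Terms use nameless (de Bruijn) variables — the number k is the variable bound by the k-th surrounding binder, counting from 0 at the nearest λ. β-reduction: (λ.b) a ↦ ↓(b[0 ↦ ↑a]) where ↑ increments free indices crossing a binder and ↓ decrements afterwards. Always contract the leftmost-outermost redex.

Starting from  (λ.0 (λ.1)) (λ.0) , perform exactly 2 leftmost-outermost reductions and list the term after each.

  start: (λ.0 (λ.1)) (λ.0)
  step 1: (λ.0) (λ.λ.0)
  step 2: λ.λ.0

Answer: after 2 steps: λ.λ.0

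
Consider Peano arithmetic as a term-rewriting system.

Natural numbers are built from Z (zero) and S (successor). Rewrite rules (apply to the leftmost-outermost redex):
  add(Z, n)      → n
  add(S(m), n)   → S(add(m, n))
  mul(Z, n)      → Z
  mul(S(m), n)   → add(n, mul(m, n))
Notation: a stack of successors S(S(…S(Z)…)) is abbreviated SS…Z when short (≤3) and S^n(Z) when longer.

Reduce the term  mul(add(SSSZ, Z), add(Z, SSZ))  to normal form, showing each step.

  start: mul(add(SSSZ, Z), add(Z, SSZ))
  →1  mul(S(add(SSZ, Z)), add(Z, SSZ))
  →2  add(add(Z, SSZ), mul(add(SSZ, Z), add(Z, SSZ)))
  →3  add(SSZ, mul(add(SSZ, Z), add(Z, SSZ)))
  →4  S(add(SZ, mul(add(SSZ, Z), add(Z, SSZ))))
  →5  S(S(add(Z, mul(add(SSZ, Z), add(Z, SSZ)))))
  →6  S(S(mul(add(SSZ, Z), add(Z, SSZ))))
  →7  S(S(mul(S(add(SZ, Z)), add(Z, SSZ))))
  →8  S(S(add(add(Z, SSZ), mul(add(SZ, Z), add(Z, SSZ)))))
  →9  S(S(add(SSZ, mul(add(SZ, Z), add(Z, SSZ)))))
  →10  S(S(S(add(SZ, mul(add(SZ, Z), add(Z, SSZ))))))
  →11  S(S(S(S(add(Z, mul(add(SZ, Z), add(Z, SSZ)))))))
  →12  S(S(S(S(mul(add(SZ, Z), add(Z, SSZ))))))
  →13  S(S(S(S(mul(S(add(Z, Z)), add(Z, SSZ))))))
  →14  S(S(S(S(add(add(Z, SSZ), mul(add(Z, Z), add(Z, SSZ)))))))
  →15  S(S(S(S(add(SSZ, mul(add(Z, Z), add(Z, SSZ)))))))
  →16  S(S(S(S(S(add(SZ, mul(add(Z, Z), add(Z, SSZ))))))))
  →17  S(S(S(S(S(S(add(Z, mul(add(Z, Z), add(Z, SSZ)))))))))
  →18  S(S(S(S(S(S(mul(add(Z, Z), add(Z, SSZ))))))))
  →19  S(S(S(S(S(S(mul(Z, add(Z, SSZ))))))))
  →20  S^6(Z)

Answer: normal form = S^6(Z)  (in 20 steps)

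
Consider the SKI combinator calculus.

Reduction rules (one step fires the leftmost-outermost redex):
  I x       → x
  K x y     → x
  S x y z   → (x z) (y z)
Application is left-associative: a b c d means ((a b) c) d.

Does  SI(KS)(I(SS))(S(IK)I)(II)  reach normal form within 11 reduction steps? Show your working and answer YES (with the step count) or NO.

Answer: NO — after 11 steps the term is S(S(IK)I)(II), not yet normal

Working:
  start: SI(KS)(I(SS))(S(IK)I)(II)
  [1] I(I(SS))(KS(I(SS)))(S(IK)I)(II)
  [2] I(SS)(KS(I(SS)))(S(IK)I)(II)
  [3] SS(KS(I(SS)))(S(IK)I)(II)
  [4] S(S(IK)I)(KS(I(SS))(S(IK)I))(II)
  [5] S(IK)I(II)(KS(I(SS))(S(IK)I)(II))
  [6] IK(II)(I(II))(KS(I(SS))(S(IK)I)(II))
  [7] K(II)(I(II))(KS(I(SS))(S(IK)I)(II))
  [8] II(KS(I(SS))(S(IK)I)(II))
  [9] I(KS(I(SS))(S(IK)I)(II))
  [10] KS(I(SS))(S(IK)I)(II)
  [11] S(S(IK)I)(II)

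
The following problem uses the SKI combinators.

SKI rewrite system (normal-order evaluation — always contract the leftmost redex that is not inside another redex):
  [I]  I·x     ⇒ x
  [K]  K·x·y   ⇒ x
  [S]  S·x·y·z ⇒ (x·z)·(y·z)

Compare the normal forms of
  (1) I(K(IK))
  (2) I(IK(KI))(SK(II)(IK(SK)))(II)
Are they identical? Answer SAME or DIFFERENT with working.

Answer: DIFFERENT — A ⇓ KK, B ⇓ I

Derivation:
Term A:
  start: I(K(IK))
  →1  K(IK)
  →2  KK

Term B:
  start: I(IK(KI))(SK(II)(IK(SK)))(II)
  →1  IK(KI)(SK(II)(IK(SK)))(II)
  →2  K(KI)(SK(II)(IK(SK)))(II)
  →3  KI(II)
  →4  I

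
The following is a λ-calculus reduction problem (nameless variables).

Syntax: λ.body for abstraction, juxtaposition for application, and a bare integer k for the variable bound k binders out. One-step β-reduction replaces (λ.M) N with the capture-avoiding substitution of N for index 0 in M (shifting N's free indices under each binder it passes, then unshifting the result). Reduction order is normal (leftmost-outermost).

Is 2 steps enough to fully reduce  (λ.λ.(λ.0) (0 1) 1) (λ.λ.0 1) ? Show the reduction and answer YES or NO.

Answer: YES — reaches normal form λ.0 (λ.λ.0 1) (λ.λ.0 1) in 2 ≤ 2 steps

Derivation:
  start: (λ.λ.(λ.0) (0 1) 1) (λ.λ.0 1)
  [1] λ.(λ.0) (0 (λ.λ.0 1)) (λ.λ.0 1)
  [2] λ.0 (λ.λ.0 1) (λ.λ.0 1)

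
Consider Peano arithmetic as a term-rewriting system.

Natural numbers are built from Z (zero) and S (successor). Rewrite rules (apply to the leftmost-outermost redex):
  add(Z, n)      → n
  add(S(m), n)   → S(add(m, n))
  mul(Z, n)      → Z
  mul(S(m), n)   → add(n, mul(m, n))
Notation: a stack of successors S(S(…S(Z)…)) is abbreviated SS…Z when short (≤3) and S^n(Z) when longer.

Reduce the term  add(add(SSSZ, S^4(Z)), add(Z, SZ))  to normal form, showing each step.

  start: add(add(SSSZ, S^4(Z)), add(Z, SZ))
  →1  add(S(add(SSZ, S^4(Z))), add(Z, SZ))
  →2  S(add(add(SSZ, S^4(Z)), add(Z, SZ)))
  →3  S(add(S(add(SZ, S^4(Z))), add(Z, SZ)))
  →4  S(S(add(add(SZ, S^4(Z)), add(Z, SZ))))
  →5  S(S(add(S(add(Z, S^4(Z))), add(Z, SZ))))
  →6  S(S(S(add(add(Z, S^4(Z)), add(Z, SZ)))))
  →7  S(S(S(add(S^4(Z), add(Z, SZ)))))
  →8  S(S(S(S(add(SSSZ, add(Z, SZ))))))
  →9  S(S(S(S(S(add(SSZ, add(Z, SZ)))))))
  →10  S(S(S(S(S(S(add(SZ, add(Z, SZ))))))))
  →11  S(S(S(S(S(S(S(add(Z, add(Z, SZ)))))))))
  →12  S(S(S(S(S(S(S(add(Z, SZ))))))))
  →13  S^8(Z)

Answer: normal form = S^8(Z)  (in 13 steps)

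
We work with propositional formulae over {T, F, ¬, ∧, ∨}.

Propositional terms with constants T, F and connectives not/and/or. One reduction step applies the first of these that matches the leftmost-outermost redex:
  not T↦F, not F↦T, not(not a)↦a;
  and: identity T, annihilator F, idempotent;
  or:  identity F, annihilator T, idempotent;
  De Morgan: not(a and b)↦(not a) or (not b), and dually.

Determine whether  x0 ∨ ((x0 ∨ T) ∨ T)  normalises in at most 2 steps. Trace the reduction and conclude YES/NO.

Answer: YES — reaches normal form T in 2 ≤ 2 steps

Working:
  start: x0 ∨ ((x0 ∨ T) ∨ T)
  →1  x0 ∨ T
  →2  T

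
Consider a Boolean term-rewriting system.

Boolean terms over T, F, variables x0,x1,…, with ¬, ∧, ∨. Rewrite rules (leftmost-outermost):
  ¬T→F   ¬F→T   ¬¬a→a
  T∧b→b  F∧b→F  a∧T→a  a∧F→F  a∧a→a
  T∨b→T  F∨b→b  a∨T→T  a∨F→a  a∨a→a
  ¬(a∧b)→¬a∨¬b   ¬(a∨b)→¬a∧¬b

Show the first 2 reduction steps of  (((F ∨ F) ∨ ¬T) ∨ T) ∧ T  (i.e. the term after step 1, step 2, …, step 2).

  start: (((F ∨ F) ∨ ¬T) ∨ T) ∧ T
  [1] ((F ∨ F) ∨ ¬T) ∨ T
  [2] T

Answer: after 2 steps: T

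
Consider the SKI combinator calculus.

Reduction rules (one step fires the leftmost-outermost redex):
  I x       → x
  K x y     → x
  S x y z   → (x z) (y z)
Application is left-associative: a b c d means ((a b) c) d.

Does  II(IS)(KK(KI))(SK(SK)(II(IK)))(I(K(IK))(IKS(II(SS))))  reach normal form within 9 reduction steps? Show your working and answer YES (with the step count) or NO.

  start: II(IS)(KK(KI))(SK(SK)(II(IK)))(I(K(IK))(IKS(II(SS))))
  →1  I(IS)(KK(KI))(SK(SK)(II(IK)))(I(K(IK))(IKS(II(SS))))
  →2  IS(KK(KI))(SK(SK)(II(IK)))(I(K(IK))(IKS(II(SS))))
  →3  S(KK(KI))(SK(SK)(II(IK)))(I(K(IK))(IKS(II(SS))))
  →4  KK(KI)(I(K(IK))(IKS(II(SS))))(SK(SK)(II(IK))(I(K(IK))(IKS(II(SS)))))
  →5  K(I(K(IK))(IKS(II(SS))))(SK(SK)(II(IK))(I(K(IK))(IKS(II(SS)))))
  →6  I(K(IK))(IKS(II(SS)))
  →7  K(IK)(IKS(II(SS)))
  →8  IK
  →9  K

Answer: YES — reaches normal form K in 9 ≤ 9 steps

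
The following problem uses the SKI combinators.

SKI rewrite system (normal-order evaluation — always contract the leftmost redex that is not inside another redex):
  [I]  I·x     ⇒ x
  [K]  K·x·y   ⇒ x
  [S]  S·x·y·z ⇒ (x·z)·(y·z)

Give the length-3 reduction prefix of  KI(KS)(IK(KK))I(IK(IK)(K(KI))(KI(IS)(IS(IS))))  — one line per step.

  start: KI(KS)(IK(KK))I(IK(IK)(K(KI))(KI(IS)(IS(IS))))
  [1] I(IK(KK))I(IK(IK)(K(KI))(KI(IS)(IS(IS))))
  [2] IK(KK)I(IK(IK)(K(KI))(KI(IS)(IS(IS))))
  [3] K(KK)I(IK(IK)(K(KI))(KI(IS)(IS(IS))))

Answer: after 3 steps: K(KK)I(IK(IK)(K(KI))(KI(IS)(IS(IS))))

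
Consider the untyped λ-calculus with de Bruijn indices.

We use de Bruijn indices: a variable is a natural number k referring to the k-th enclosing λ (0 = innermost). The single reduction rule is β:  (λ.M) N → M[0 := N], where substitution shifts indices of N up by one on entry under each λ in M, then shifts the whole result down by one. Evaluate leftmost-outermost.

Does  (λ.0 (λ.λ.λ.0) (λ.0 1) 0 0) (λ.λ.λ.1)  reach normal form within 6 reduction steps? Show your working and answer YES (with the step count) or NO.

  start: (λ.0 (λ.λ.λ.0) (λ.0 1) 0 0) (λ.λ.λ.1)
  step 1: (λ.λ.λ.1) (λ.λ.λ.0) (λ.0 (λ.λ.λ.1)) (λ.λ.λ.1) (λ.λ.λ.1)
  step 2: (λ.λ.1) (λ.0 (λ.λ.λ.1)) (λ.λ.λ.1) (λ.λ.λ.1)
  step 3: (λ.λ.0 (λ.λ.λ.1)) (λ.λ.λ.1) (λ.λ.λ.1)
  step 4: (λ.0 (λ.λ.λ.1)) (λ.λ.λ.1)
  step 5: (λ.λ.λ.1) (λ.λ.λ.1)
  step 6: λ.λ.1

Answer: YES — reaches normal form λ.λ.1 in 6 ≤ 6 steps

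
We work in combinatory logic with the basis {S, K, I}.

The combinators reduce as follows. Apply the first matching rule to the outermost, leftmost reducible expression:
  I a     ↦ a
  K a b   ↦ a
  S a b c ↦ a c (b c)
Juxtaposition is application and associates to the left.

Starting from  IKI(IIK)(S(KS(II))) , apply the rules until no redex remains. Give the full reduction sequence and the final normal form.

  start: IKI(IIK)(S(KS(II)))
  →1  KI(IIK)(S(KS(II)))
  →2  I(S(KS(II)))
  →3  S(KS(II))
  →4  SS

Answer: normal form = SS  (in 4 steps)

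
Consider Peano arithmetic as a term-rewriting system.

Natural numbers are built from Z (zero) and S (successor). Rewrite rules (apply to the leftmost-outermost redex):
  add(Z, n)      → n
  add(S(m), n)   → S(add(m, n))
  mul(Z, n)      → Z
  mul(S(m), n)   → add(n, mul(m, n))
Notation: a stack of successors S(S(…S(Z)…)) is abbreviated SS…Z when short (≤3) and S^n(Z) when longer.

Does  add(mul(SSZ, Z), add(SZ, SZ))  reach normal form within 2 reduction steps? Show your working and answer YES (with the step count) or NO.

Answer: NO — after 2 steps the term is add(mul(SZ, Z), add(SZ, SZ)), not yet normal

Reduction:
  start: add(mul(SSZ, Z), add(SZ, SZ))
  step 1: add(add(Z, mul(SZ, Z)), add(SZ, SZ))
  step 2: add(mul(SZ, Z), add(SZ, SZ))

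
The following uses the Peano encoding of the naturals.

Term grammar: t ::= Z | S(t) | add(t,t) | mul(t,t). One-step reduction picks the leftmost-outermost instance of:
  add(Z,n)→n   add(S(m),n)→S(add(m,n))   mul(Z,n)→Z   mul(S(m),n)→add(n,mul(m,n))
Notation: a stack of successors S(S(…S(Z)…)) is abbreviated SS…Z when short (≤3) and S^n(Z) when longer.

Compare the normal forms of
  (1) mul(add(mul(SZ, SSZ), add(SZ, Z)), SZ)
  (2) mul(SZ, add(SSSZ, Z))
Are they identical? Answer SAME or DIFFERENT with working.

Answer: SAME — A ⇓ SSSZ, B ⇓ SSSZ

Working:
Term A:
  start: mul(add(mul(SZ, SSZ), add(SZ, Z)), SZ)
  →1  mul(add(add(SSZ, mul(Z, SSZ)), add(SZ, Z)), SZ)
  →2  mul(add(S(add(SZ, mul(Z, SSZ))), add(SZ, Z)), SZ)
  →3  mul(S(add(add(SZ, mul(Z, SSZ)), add(SZ, Z))), SZ)
  →4  add(SZ, mul(add(add(SZ, mul(Z, SSZ)), add(SZ, Z)), SZ))
  →5  S(add(Z, mul(add(add(SZ, mul(Z, SSZ)), add(SZ, Z)), SZ)))
  →6  S(mul(add(add(SZ, mul(Z, SSZ)), add(SZ, Z)), SZ))
  →7  S(mul(add(S(add(Z, mul(Z, SSZ))), add(SZ, Z)), SZ))
  →8  S(mul(S(add(add(Z, mul(Z, SSZ)), add(SZ, Z))), SZ))
  →9  S(add(SZ, mul(add(add(Z, mul(Z, SSZ)), add(SZ, Z)), SZ)))
  →10  S(S(add(Z, mul(add(add(Z, mul(Z, SSZ)), add(SZ, Z)), SZ))))
  →11  S(S(mul(add(add(Z, mul(Z, SSZ)), add(SZ, Z)), SZ)))
  →12  S(S(mul(add(mul(Z, SSZ), add(SZ, Z)), SZ)))
  →13  S(S(mul(add(Z, add(SZ, Z)), SZ)))
  →14  S(S(mul(add(SZ, Z), SZ)))
  →15  S(S(mul(S(add(Z, Z)), SZ)))
  →16  S(S(add(SZ, mul(add(Z, Z), SZ))))
  →17  S(S(S(add(Z, mul(add(Z, Z), SZ)))))
  →18  S(S(S(mul(add(Z, Z), SZ))))
  →19  S(S(S(mul(Z, SZ))))
  →20  SSSZ

Term B:
  start: mul(SZ, add(SSSZ, Z))
  →1  add(add(SSSZ, Z), mul(Z, add(SSSZ, Z)))
  →2  add(S(add(SSZ, Z)), mul(Z, add(SSSZ, Z)))
  →3  S(add(add(SSZ, Z), mul(Z, add(SSSZ, Z))))
  →4  S(add(S(add(SZ, Z)), mul(Z, add(SSSZ, Z))))
  →5  S(S(add(add(SZ, Z), mul(Z, add(SSSZ, Z)))))
  →6  S(S(add(S(add(Z, Z)), mul(Z, add(SSSZ, Z)))))
  →7  S(S(S(add(add(Z, Z), mul(Z, add(SSSZ, Z))))))
  →8  S(S(S(add(Z, mul(Z, add(SSSZ, Z))))))
  →9  S(S(S(mul(Z, add(SSSZ, Z)))))
  →10  SSSZ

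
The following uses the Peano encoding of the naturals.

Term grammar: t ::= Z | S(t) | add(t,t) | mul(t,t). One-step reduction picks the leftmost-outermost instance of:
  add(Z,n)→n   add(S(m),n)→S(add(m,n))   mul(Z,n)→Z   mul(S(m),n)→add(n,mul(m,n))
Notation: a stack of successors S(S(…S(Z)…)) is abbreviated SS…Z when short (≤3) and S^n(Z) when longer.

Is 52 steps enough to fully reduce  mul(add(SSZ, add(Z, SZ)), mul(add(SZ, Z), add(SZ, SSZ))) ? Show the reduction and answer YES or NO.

Answer: YES — reaches normal form S^9(Z) in 50 ≤ 52 steps

Reduction:
  start: mul(add(SSZ, add(Z, SZ)), mul(add(SZ, Z), add(SZ, SSZ)))
  [1] mul(S(add(SZ, add(Z, SZ))), mul(add(SZ, Z), add(SZ, SSZ)))
  [2] add(mul(add(SZ, Z), add(SZ, SSZ)), mul(add(SZ, add(Z, SZ)), mul(add(SZ, Z), add(SZ, SSZ))))
  [3] add(mul(S(add(Z, Z)), add(SZ, SSZ)), mul(add(SZ, add(Z, SZ)), mul(add(SZ, Z), add(SZ, SSZ))))
  [4] add(add(add(SZ, SSZ), mul(add(Z, Z), add(SZ, SSZ))), mul(add(SZ, add(Z, SZ)), mul(add(SZ, Z), add(SZ, SSZ))))
  [5] add(add(S(add(Z, SSZ)), mul(add(Z, Z), add(SZ, SSZ))), mul(add(SZ, add(Z, SZ)), mul(add(SZ, Z), add(SZ, SSZ))))
  [6] add(S(add(add(Z, SSZ), mul(add(Z, Z), add(SZ, SSZ)))), mul(add(SZ, add(Z, SZ)), mul(add(SZ, Z), add(SZ, SSZ))))
  [7] S(add(add(add(Z, SSZ), mul(add(Z, Z), add(SZ, SSZ))), mul(add(SZ, add(Z, SZ)), mul(add(SZ, Z), add(SZ, SSZ)))))
  [8] S(add(add(SSZ, mul(add(Z, Z), add(SZ, SSZ))), mul(add(SZ, add(Z, SZ)), mul(add(SZ, Z), add(SZ, SSZ)))))
  [9] S(add(S(add(SZ, mul(add(Z, Z), add(SZ, SSZ)))), mul(add(SZ, add(Z, SZ)), mul(add(SZ, Z), add(SZ, SSZ)))))
  [10] S(S(add(add(SZ, mul(add(Z, Z), add(SZ, SSZ))), mul(add(SZ, add(Z, SZ)), mul(add(SZ, Z), add(SZ, SSZ))))))
  [11] S(S(add(S(add(Z, mul(add(Z, Z), add(SZ, SSZ)))), mul(add(SZ, add(Z, SZ)), mul(add(SZ, Z), add(SZ, SSZ))))))
  [12] S(S(S(add(add(Z, mul(add(Z, Z), add(SZ, SSZ))), mul(add(SZ, add(Z, SZ)), mul(add(SZ, Z), add(SZ, SSZ)))))))
  [13] S(S(S(add(mul(add(Z, Z), add(SZ, SSZ)), mul(add(SZ, add(Z, SZ)), mul(add(SZ, Z), add(SZ, SSZ)))))))
  [14] S(S(S(add(mul(Z, add(SZ, SSZ)), mul(add(SZ, add(Z, SZ)), mul(add(SZ, Z), add(SZ, SSZ)))))))
  [15] S(S(S(add(Z, mul(add(SZ, add(Z, SZ)), mul(add(SZ, Z), add(SZ, SSZ)))))))
  [16] S(S(S(mul(add(SZ, add(Z, SZ)), mul(add(SZ, Z), add(SZ, SSZ))))))
  [17] S(S(S(mul(S(add(Z, add(Z, SZ))), mul(add(SZ, Z), add(SZ, SSZ))))))
  [18] S(S(S(add(mul(add(SZ, Z), add(SZ, SSZ)), mul(add(Z, add(Z, SZ)), mul(add(SZ, Z), add(SZ, SSZ)))))))
  [19] S(S(S(add(mul(S(add(Z, Z)), add(SZ, SSZ)), mul(add(Z, add(Z, SZ)), mul(add(SZ, Z), add(SZ, SSZ)))))))
  [20] S(S(S(add(add(add(SZ, SSZ), mul(add(Z, Z), add(SZ, SSZ))), mul(add(Z, add(Z, SZ)), mul(add(SZ, Z), add(SZ, SSZ)))))))
  [21] S(S(S(add(add(S(add(Z, SSZ)), mul(add(Z, Z), add(SZ, SSZ))), mul(add(Z, add(Z, SZ)), mul(add(SZ, Z), add(SZ, SSZ)))))))
  [22] S(S(S(add(S(add(add(Z, SSZ), mul(add(Z, Z), add(SZ, SSZ)))), mul(add(Z, add(Z, SZ)), mul(add(SZ, Z), add(SZ, SSZ)))))))
  [23] S(S(S(S(add(add(add(Z, SSZ), mul(add(Z, Z), add(SZ, SSZ))), mul(add(Z, add(Z, SZ)), mul(add(SZ, Z), add(SZ, SSZ))))))))
  [24] S(S(S(S(add(add(SSZ, mul(add(Z, Z), add(SZ, SSZ))), mul(add(Z, add(Z, SZ)), mul(add(SZ, Z), add(SZ, SSZ))))))))
  [25] S(S(S(S(add(S(add(SZ, mul(add(Z, Z), add(SZ, SSZ)))), mul(add(Z, add(Z, SZ)), mul(add(SZ, Z), add(SZ, SSZ))))))))
  [26] S(S(S(S(S(add(add(SZ, mul(add(Z, Z), add(SZ, SSZ))), mul(add(Z, add(Z, SZ)), mul(add(SZ, Z), add(SZ, SSZ)))))))))
  [27] S(S(S(S(S(add(S(add(Z, mul(add(Z, Z), add(SZ, SSZ)))), mul(add(Z, add(Z, SZ)), mul(add(SZ, Z), add(SZ, SSZ)))))))))
  [28] S(S(S(S(S(S(add(add(Z, mul(add(Z, Z), add(SZ, SSZ))), mul(add(Z, add(Z, SZ)), mul(add(SZ, Z), add(SZ, SSZ))))))))))
  [29] S(S(S(S(S(S(add(mul(add(Z, Z), add(SZ, SSZ)), mul(add(Z, add(Z, SZ)), mul(add(SZ, Z), add(SZ, SSZ))))))))))
  [30] S(S(S(S(S(S(add(mul(Z, add(SZ, SSZ)), mul(add(Z, add(Z, SZ)), mul(add(SZ, Z), add(SZ, SSZ))))))))))
  [31] S(S(S(S(S(S(add(Z, mul(add(Z, add(Z, SZ)), mul(add(SZ, Z), add(SZ, SSZ))))))))))
  [32] S(S(S(S(S(S(mul(add(Z, add(Z, SZ)), mul(add(SZ, Z), add(SZ, SSZ)))))))))
  [33] S(S(S(S(S(S(mul(add(Z, SZ), mul(add(SZ, Z), add(SZ, SSZ)))))))))
  [34] S(S(S(S(S(S(mul(SZ, mul(add(SZ, Z), add(SZ, SSZ)))))))))
  [35] S(S(S(S(S(S(add(mul(add(SZ, Z), add(SZ, SSZ)), mul(Z, mul(add(SZ, Z), add(SZ, SSZ))))))))))
  [36] S(S(S(S(S(S(add(mul(S(add(Z, Z)), add(SZ, SSZ)), mul(Z, mul(add(SZ, Z), add(SZ, SSZ))))))))))
  [37] S(S(S(S(S(S(add(add(add(SZ, SSZ), mul(add(Z, Z), add(SZ, SSZ))), mul(Z, mul(add(SZ, Z), add(SZ, SSZ))))))))))
  [38] S(S(S(S(S(S(add(add(S(add(Z, SSZ)), mul(add(Z, Z), add(SZ, SSZ))), mul(Z, mul(add(SZ, Z), add(SZ, SSZ))))))))))
  [39] S(S(S(S(S(S(add(S(add(add(Z, SSZ), mul(add(Z, Z), add(SZ, SSZ)))), mul(Z, mul(add(SZ, Z), add(SZ, SSZ))))))))))
  [40] S(S(S(S(S(S(S(add(add(add(Z, SSZ), mul(add(Z, Z), add(SZ, SSZ))), mul(Z, mul(add(SZ, Z), add(SZ, SSZ)))))))))))
  [41] S(S(S(S(S(S(S(add(add(SSZ, mul(add(Z, Z), add(SZ, SSZ))), mul(Z, mul(add(SZ, Z), add(SZ, SSZ)))))))))))
  [42] S(S(S(S(S(S(S(add(S(add(SZ, mul(add(Z, Z), add(SZ, SSZ)))), mul(Z, mul(add(SZ, Z), add(SZ, SSZ)))))))))))
  [43] S(S(S(S(S(S(S(S(add(add(SZ, mul(add(Z, Z), add(SZ, SSZ))), mul(Z, mul(add(SZ, Z), add(SZ, SSZ))))))))))))
  [44] S(S(S(S(S(S(S(S(add(S(add(Z, mul(add(Z, Z), add(SZ, SSZ)))), mul(Z, mul(add(SZ, Z), add(SZ, SSZ))))))))))))
  [45] S(S(S(S(S(S(S(S(S(add(add(Z, mul(add(Z, Z), add(SZ, SSZ))), mul(Z, mul(add(SZ, Z), add(SZ, SSZ)))))))))))))
  [46] S(S(S(S(S(S(S(S(S(add(mul(add(Z, Z), add(SZ, SSZ)), mul(Z, mul(add(SZ, Z), add(SZ, SSZ)))))))))))))
  [47] S(S(S(S(S(S(S(S(S(add(mul(Z, add(SZ, SSZ)), mul(Z, mul(add(SZ, Z), add(SZ, SSZ)))))))))))))
  [48] S(S(S(S(S(S(S(S(S(add(Z, mul(Z, mul(add(SZ, Z), add(SZ, SSZ)))))))))))))
  [49] S(S(S(S(S(S(S(S(S(mul(Z, mul(add(SZ, Z), add(SZ, SSZ))))))))))))
  [50] S^9(Z)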